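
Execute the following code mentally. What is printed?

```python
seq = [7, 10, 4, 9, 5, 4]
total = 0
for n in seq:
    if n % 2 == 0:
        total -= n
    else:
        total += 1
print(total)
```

n=7: not even, total = 0+1 = 1
n=10: even, total = 1-10 = -9
n=4: even, total = (-9)-4 = -13
n=9: not even, total = (-13)+1 = -12
n=5: not even, total = (-12)+1 = -11
n=4: even, total = (-11)-4 = -15

-15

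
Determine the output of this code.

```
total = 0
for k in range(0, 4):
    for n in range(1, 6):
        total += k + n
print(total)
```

90

k=0,n=1: total = 0+1 = 1
k=0,n=2: total = 1+2 = 3
k=0,n=3: total = 3+3 = 6
k=0,n=4: total = 6+4 = 10
k=0,n=5: total = 10+5 = 15
k=1,n=1: total = 15+2 = 17
k=1,n=2: total = 17+3 = 20
k=1,n=3: total = 20+4 = 24
k=1,n=4: total = 24+5 = 29
k=1,n=5: total = 29+6 = 35
k=2,n=1: total = 35+3 = 38
k=2,n=2: total = 38+4 = 42
k=2,n=3: total = 42+5 = 47
k=2,n=4: total = 47+6 = 53
k=2,n=5: total = 53+7 = 60
k=3,n=1: total = 60+4 = 64
k=3,n=2: total = 64+5 = 69
k=3,n=3: total = 69+6 = 75
k=3,n=4: total = 75+7 = 82
k=3,n=5: total = 82+8 = 90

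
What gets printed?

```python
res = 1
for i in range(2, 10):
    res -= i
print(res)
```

i=2: res = 1-2 = -1
i=3: res = (-1)-3 = -4
i=4: res = (-4)-4 = -8
i=5: res = (-8)-5 = -13
i=6: res = (-13)-6 = -19
i=7: res = (-19)-7 = -26
i=8: res = (-26)-8 = -34
i=9: res = (-34)-9 = -43

-43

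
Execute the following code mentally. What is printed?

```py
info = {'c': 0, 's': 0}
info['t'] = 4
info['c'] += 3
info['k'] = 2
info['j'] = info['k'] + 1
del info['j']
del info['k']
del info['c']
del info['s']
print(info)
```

info['t'] = 4 → {'c': 0, 's': 0, 't': 4}
info['c'] = 0+3 = 3 → {'c': 3, 's': 0, 't': 4}
info['k'] = 2 → {'c': 3, 's': 0, 't': 4, 'k': 2}
info['j'] = info['k']+1 = 3 → {'c': 3, 's': 0, 't': 4, 'k': 2, 'j': 3}
del 'j' → {'c': 3, 's': 0, 't': 4, 'k': 2}
del 'k' → {'c': 3, 's': 0, 't': 4}
del 'c' → {'s': 0, 't': 4}
del 's' → {'t': 4}

{'t': 4}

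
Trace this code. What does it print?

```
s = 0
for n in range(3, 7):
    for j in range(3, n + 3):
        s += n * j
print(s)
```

n=3,j=3: s = 0+9 = 9
n=3,j=4: s = 9+12 = 21
n=3,j=5: s = 21+15 = 36
n=4,j=3: s = 36+12 = 48
n=4,j=4: s = 48+16 = 64
n=4,j=5: s = 64+20 = 84
n=4,j=6: s = 84+24 = 108
n=5,j=3: s = 108+15 = 123
n=5,j=4: s = 123+20 = 143
n=5,j=5: s = 143+25 = 168
n=5,j=6: s = 168+30 = 198
n=5,j=7: s = 198+35 = 233
n=6,j=3: s = 233+18 = 251
n=6,j=4: s = 251+24 = 275
n=6,j=5: s = 275+30 = 305
n=6,j=6: s = 305+36 = 341
n=6,j=7: s = 341+42 = 383
n=6,j=8: s = 383+48 = 431

431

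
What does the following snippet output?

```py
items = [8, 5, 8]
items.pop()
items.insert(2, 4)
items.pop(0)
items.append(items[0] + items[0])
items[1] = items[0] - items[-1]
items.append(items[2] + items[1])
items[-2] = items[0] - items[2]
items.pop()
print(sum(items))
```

pop() removes 8 → [8, 5]
insert 4 at 2 → [8, 5, 4]
pop(0) removes 8 → [5, 4]
append items[0]+items[0] = 5+5 = 10 → [5, 4, 10]
items[1] = items[0]-items[-1] = 5-10 = -5 → [5, -5, 10]
append items[2]+items[1] = 10+(-5) = 5 → [5, -5, 10, 5]
items[-2] = items[0]-items[2] = 5-10 = -5 → [5, -5, -5, 5]
pop() removes 5 → [5, -5, -5]
sum = -5

-5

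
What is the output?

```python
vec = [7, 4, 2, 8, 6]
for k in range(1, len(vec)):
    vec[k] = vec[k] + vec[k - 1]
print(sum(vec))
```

79

k=1: vec[1] = 4+7 = 11 → [7, 11, 2, 8, 6]
k=2: vec[2] = 2+11 = 13 → [7, 11, 13, 8, 6]
k=3: vec[3] = 8+13 = 21 → [7, 11, 13, 21, 6]
k=4: vec[4] = 6+21 = 27 → [7, 11, 13, 21, 27]
sum = 79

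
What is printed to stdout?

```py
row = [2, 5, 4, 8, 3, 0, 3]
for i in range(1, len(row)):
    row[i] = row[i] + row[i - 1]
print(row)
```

i=1: row[1] = 5+2 = 7 → [2, 7, 4, 8, 3, 0, 3]
i=2: row[2] = 4+7 = 11 → [2, 7, 11, 8, 3, 0, 3]
i=3: row[3] = 8+11 = 19 → [2, 7, 11, 19, 3, 0, 3]
i=4: row[4] = 3+19 = 22 → [2, 7, 11, 19, 22, 0, 3]
i=5: row[5] = 0+22 = 22 → [2, 7, 11, 19, 22, 22, 3]
i=6: row[6] = 3+22 = 25 → [2, 7, 11, 19, 22, 22, 25]

[2, 7, 11, 19, 22, 22, 25]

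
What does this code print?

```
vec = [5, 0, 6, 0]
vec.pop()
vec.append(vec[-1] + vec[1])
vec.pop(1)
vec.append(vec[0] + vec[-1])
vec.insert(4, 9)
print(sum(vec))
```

pop() removes 0 → [5, 0, 6]
append vec[-1]+vec[1] = 6+0 = 6 → [5, 0, 6, 6]
pop(1) removes 0 → [5, 6, 6]
append vec[0]+vec[-1] = 5+6 = 11 → [5, 6, 6, 11]
insert 9 at 4 → [5, 6, 6, 11, 9]
sum = 37

37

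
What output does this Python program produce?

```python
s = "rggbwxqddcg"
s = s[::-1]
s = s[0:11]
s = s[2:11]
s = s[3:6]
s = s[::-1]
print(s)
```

bwx

reverse → 'gcddqxwbggr'
slice [0:11] → 'gcddqxwbggr'
slice [2:11] → 'ddqxwbggr'
slice [3:6] → 'xwb'
reverse → 'bwx'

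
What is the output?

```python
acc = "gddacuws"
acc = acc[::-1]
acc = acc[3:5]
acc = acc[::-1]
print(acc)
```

reverse → 'swucaddg'
slice [3:5] → 'ca'
reverse → 'ac'

ac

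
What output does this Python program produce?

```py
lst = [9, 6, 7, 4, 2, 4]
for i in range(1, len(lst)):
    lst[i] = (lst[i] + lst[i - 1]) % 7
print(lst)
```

i=1: lst[1] = (6+9)%7 = 1 → [9, 1, 7, 4, 2, 4]
i=2: lst[2] = (7+1)%7 = 1 → [9, 1, 1, 4, 2, 4]
i=3: lst[3] = (4+1)%7 = 5 → [9, 1, 1, 5, 2, 4]
i=4: lst[4] = (2+5)%7 = 0 → [9, 1, 1, 5, 0, 4]
i=5: lst[5] = (4+0)%7 = 4 → [9, 1, 1, 5, 0, 4]

[9, 1, 1, 5, 0, 4]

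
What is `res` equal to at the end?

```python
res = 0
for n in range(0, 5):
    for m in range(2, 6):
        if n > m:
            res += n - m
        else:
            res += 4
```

72

n=0,m=2: not 0>2, res = 0+4 = 4
n=0,m=3: not 0>3, res = 4+4 = 8
n=0,m=4: not 0>4, res = 8+4 = 12
n=0,m=5: not 0>5, res = 12+4 = 16
n=1,m=2: not 1>2, res = 16+4 = 20
n=1,m=3: not 1>3, res = 20+4 = 24
n=1,m=4: not 1>4, res = 24+4 = 28
n=1,m=5: not 1>5, res = 28+4 = 32
n=2,m=2: not 2>2, res = 32+4 = 36
n=2,m=3: not 2>3, res = 36+4 = 40
n=2,m=4: not 2>4, res = 40+4 = 44
n=2,m=5: not 2>5, res = 44+4 = 48
n=3,m=2: 3>2, res = 48+1 = 49
n=3,m=3: not 3>3, res = 49+4 = 53
n=3,m=4: not 3>4, res = 53+4 = 57
n=3,m=5: not 3>5, res = 57+4 = 61
n=4,m=2: 4>2, res = 61+2 = 63
n=4,m=3: 4>3, res = 63+1 = 64
n=4,m=4: not 4>4, res = 64+4 = 68
n=4,m=5: not 4>5, res = 68+4 = 72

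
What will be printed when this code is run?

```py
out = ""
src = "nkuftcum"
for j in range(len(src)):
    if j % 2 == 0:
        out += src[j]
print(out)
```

nutu

j=0: add 'n' → 'n'
j=1: skip
j=2: add 'u' → 'nu'
j=3: skip
j=4: add 't' → 'nut'
j=5: skip
j=6: add 'u' → 'nutu'
j=7: skip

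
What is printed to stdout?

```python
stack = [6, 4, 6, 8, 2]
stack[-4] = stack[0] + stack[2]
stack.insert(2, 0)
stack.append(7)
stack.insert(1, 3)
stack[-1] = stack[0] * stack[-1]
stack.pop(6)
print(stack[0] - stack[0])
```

stack[-4] = stack[0]+stack[2] = 6+6 = 12 → [6, 12, 6, 8, 2]
insert 0 at 2 → [6, 12, 0, 6, 8, 2]
append 7 → [6, 12, 0, 6, 8, 2, 7]
insert 3 at 1 → [6, 3, 12, 0, 6, 8, 2, 7]
stack[-1] = stack[0]*stack[-1] = 6*7 = 42 → [6, 3, 12, 0, 6, 8, 2, 42]
pop(6) removes 2 → [6, 3, 12, 0, 6, 8, 42]
stack[0]-stack[0] = 6-6 = 0

0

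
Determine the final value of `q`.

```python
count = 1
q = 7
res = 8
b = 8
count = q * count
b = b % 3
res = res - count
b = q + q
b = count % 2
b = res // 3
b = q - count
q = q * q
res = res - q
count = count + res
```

49

count = 7*1 = 7
b = 8%3 = 2
res = 8-7 = 1
b = 7+7 = 14
b = 7%2 = 1
b = 1//3 = 0
b = 7-7 = 0
q = 7*7 = 49
res = 1-49 = -48
count = 7+(-48) = -41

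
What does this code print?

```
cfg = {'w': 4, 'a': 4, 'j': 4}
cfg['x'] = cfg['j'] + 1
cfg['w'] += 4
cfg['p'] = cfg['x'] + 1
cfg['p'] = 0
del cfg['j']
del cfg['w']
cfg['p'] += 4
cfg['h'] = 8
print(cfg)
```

{'a': 4, 'x': 5, 'p': 4, 'h': 8}

cfg['x'] = cfg['j']+1 = 5 → {'w': 4, 'a': 4, 'j': 4, 'x': 5}
cfg['w'] = 4+4 = 8 → {'w': 8, 'a': 4, 'j': 4, 'x': 5}
cfg['p'] = cfg['x']+1 = 6 → {'w': 8, 'a': 4, 'j': 4, 'x': 5, 'p': 6}
cfg['p'] = 0 → {'w': 8, 'a': 4, 'j': 4, 'x': 5, 'p': 0}
del 'j' → {'w': 8, 'a': 4, 'x': 5, 'p': 0}
del 'w' → {'a': 4, 'x': 5, 'p': 0}
cfg['p'] = 0+4 = 4 → {'a': 4, 'x': 5, 'p': 4}
cfg['h'] = 8 → {'a': 4, 'x': 5, 'p': 4, 'h': 8}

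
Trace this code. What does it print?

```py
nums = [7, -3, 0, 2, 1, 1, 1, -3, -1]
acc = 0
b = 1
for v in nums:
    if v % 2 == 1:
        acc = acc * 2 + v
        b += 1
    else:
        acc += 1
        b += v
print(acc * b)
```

4370

v=7: odd, acc = 0*2+7 = 7; b=2
v=-3: odd, acc = 7*2+(-3) = 11; b=3
v=0: not odd, acc = 11+1 = 12; b=3
v=2: not odd, acc = 12+1 = 13; b=5
v=1: odd, acc = 13*2+1 = 27; b=6
v=1: odd, acc = 27*2+1 = 55; b=7
v=1: odd, acc = 55*2+1 = 111; b=8
v=-3: odd, acc = 111*2+(-3) = 219; b=9
v=-1: odd, acc = 219*2+(-1) = 437; b=10
acc*b = 437*10 = 4370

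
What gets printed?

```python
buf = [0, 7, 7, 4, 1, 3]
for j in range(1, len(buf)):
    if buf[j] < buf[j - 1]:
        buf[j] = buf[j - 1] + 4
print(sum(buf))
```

59

j=1: 7>=0, unchanged → [0, 7, 7, 4, 1, 3]
j=2: 7>=7, unchanged → [0, 7, 7, 4, 1, 3]
j=3: 4<7, buf[3] = 7+4 = 11 → [0, 7, 7, 11, 1, 3]
j=4: 1<11, buf[4] = 11+4 = 15 → [0, 7, 7, 11, 15, 3]
j=5: 3<15, buf[5] = 15+4 = 19 → [0, 7, 7, 11, 15, 19]
sum = 59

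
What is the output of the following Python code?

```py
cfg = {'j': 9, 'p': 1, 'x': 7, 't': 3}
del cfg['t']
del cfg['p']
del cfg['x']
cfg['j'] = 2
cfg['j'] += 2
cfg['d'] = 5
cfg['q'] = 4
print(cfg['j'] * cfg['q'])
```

16

del 't' → {'j': 9, 'p': 1, 'x': 7}
del 'p' → {'j': 9, 'x': 7}
del 'x' → {'j': 9}
cfg['j'] = 2 → {'j': 2}
cfg['j'] = 2+2 = 4 → {'j': 4}
cfg['d'] = 5 → {'j': 4, 'd': 5}
cfg['q'] = 4 → {'j': 4, 'd': 5, 'q': 4}
cfg['j']*cfg['q'] = 4*4 = 16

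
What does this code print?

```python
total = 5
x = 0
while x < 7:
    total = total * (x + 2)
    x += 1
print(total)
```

x=0: total = 5*2 = 10
x=1: total = 10*3 = 30
x=2: total = 30*4 = 120
x=3: total = 120*5 = 600
x=4: total = 600*6 = 3600
x=5: total = 3600*7 = 25200
x=6: total = 25200*8 = 201600

201600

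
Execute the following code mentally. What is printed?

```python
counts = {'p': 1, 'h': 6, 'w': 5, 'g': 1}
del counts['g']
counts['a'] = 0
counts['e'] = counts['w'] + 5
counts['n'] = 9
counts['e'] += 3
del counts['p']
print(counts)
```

del 'g' → {'p': 1, 'h': 6, 'w': 5}
counts['a'] = 0 → {'p': 1, 'h': 6, 'w': 5, 'a': 0}
counts['e'] = counts['w']+5 = 10 → {'p': 1, 'h': 6, 'w': 5, 'a': 0, 'e': 10}
counts['n'] = 9 → {'p': 1, 'h': 6, 'w': 5, 'a': 0, 'e': 10, 'n': 9}
counts['e'] = 10+3 = 13 → {'p': 1, 'h': 6, 'w': 5, 'a': 0, 'e': 13, 'n': 9}
del 'p' → {'h': 6, 'w': 5, 'a': 0, 'e': 13, 'n': 9}

{'h': 6, 'w': 5, 'a': 0, 'e': 13, 'n': 9}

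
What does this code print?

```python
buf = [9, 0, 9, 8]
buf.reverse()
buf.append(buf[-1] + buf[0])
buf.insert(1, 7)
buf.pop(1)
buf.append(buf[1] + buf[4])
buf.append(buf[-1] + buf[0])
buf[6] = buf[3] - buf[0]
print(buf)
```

reverse → [8, 9, 0, 9]
append buf[-1]+buf[0] = 9+8 = 17 → [8, 9, 0, 9, 17]
insert 7 at 1 → [8, 7, 9, 0, 9, 17]
pop(1) removes 7 → [8, 9, 0, 9, 17]
append buf[1]+buf[4] = 9+17 = 26 → [8, 9, 0, 9, 17, 26]
append buf[-1]+buf[0] = 26+8 = 34 → [8, 9, 0, 9, 17, 26, 34]
buf[6] = buf[3]-buf[0] = 9-8 = 1 → [8, 9, 0, 9, 17, 26, 1]

[8, 9, 0, 9, 17, 26, 1]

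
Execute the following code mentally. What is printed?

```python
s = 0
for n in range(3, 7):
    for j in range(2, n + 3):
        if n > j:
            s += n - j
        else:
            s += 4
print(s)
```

68

n=3,j=2: 3>2, s = 0+1 = 1
n=3,j=3: not 3>3, s = 1+4 = 5
n=3,j=4: not 3>4, s = 5+4 = 9
n=3,j=5: not 3>5, s = 9+4 = 13
n=4,j=2: 4>2, s = 13+2 = 15
n=4,j=3: 4>3, s = 15+1 = 16
n=4,j=4: not 4>4, s = 16+4 = 20
n=4,j=5: not 4>5, s = 20+4 = 24
n=4,j=6: not 4>6, s = 24+4 = 28
n=5,j=2: 5>2, s = 28+3 = 31
n=5,j=3: 5>3, s = 31+2 = 33
n=5,j=4: 5>4, s = 33+1 = 34
n=5,j=5: not 5>5, s = 34+4 = 38
n=5,j=6: not 5>6, s = 38+4 = 42
n=5,j=7: not 5>7, s = 42+4 = 46
n=6,j=2: 6>2, s = 46+4 = 50
n=6,j=3: 6>3, s = 50+3 = 53
n=6,j=4: 6>4, s = 53+2 = 55
n=6,j=5: 6>5, s = 55+1 = 56
n=6,j=6: not 6>6, s = 56+4 = 60
n=6,j=7: not 6>7, s = 60+4 = 64
n=6,j=8: not 6>8, s = 64+4 = 68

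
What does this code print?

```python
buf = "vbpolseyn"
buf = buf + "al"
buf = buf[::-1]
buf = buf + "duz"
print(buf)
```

lanyeslopbvduz

+ 'al' → 'vbpolseynal'
reverse → 'lanyeslopbv'
+ 'duz' → 'lanyeslopbvduz'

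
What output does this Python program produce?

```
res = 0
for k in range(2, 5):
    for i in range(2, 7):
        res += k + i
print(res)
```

105

k=2,i=2: res = 0+4 = 4
k=2,i=3: res = 4+5 = 9
k=2,i=4: res = 9+6 = 15
k=2,i=5: res = 15+7 = 22
k=2,i=6: res = 22+8 = 30
k=3,i=2: res = 30+5 = 35
k=3,i=3: res = 35+6 = 41
k=3,i=4: res = 41+7 = 48
k=3,i=5: res = 48+8 = 56
k=3,i=6: res = 56+9 = 65
k=4,i=2: res = 65+6 = 71
k=4,i=3: res = 71+7 = 78
k=4,i=4: res = 78+8 = 86
k=4,i=5: res = 86+9 = 95
k=4,i=6: res = 95+10 = 105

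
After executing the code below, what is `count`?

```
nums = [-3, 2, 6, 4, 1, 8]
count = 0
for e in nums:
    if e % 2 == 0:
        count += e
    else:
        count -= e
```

22

e=-3: not even, count = 0-(-3) = 3
e=2: even, count = 3+2 = 5
e=6: even, count = 5+6 = 11
e=4: even, count = 11+4 = 15
e=1: not even, count = 15-1 = 14
e=8: even, count = 14+8 = 22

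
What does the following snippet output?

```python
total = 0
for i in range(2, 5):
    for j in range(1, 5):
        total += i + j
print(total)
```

i=2,j=1: total = 0+3 = 3
i=2,j=2: total = 3+4 = 7
i=2,j=3: total = 7+5 = 12
i=2,j=4: total = 12+6 = 18
i=3,j=1: total = 18+4 = 22
i=3,j=2: total = 22+5 = 27
i=3,j=3: total = 27+6 = 33
i=3,j=4: total = 33+7 = 40
i=4,j=1: total = 40+5 = 45
i=4,j=2: total = 45+6 = 51
i=4,j=3: total = 51+7 = 58
i=4,j=4: total = 58+8 = 66

66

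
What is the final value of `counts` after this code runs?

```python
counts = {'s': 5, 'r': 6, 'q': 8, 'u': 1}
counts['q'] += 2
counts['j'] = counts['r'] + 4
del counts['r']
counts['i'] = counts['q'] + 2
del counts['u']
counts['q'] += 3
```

counts['q'] = 8+2 = 10 → {'s': 5, 'r': 6, 'q': 10, 'u': 1}
counts['j'] = counts['r']+4 = 10 → {'s': 5, 'r': 6, 'q': 10, 'u': 1, 'j': 10}
del 'r' → {'s': 5, 'q': 10, 'u': 1, 'j': 10}
counts['i'] = counts['q']+2 = 12 → {'s': 5, 'q': 10, 'u': 1, 'j': 10, 'i': 12}
del 'u' → {'s': 5, 'q': 10, 'j': 10, 'i': 12}
counts['q'] = 10+3 = 13 → {'s': 5, 'q': 13, 'j': 10, 'i': 12}

{'s': 5, 'q': 13, 'j': 10, 'i': 12}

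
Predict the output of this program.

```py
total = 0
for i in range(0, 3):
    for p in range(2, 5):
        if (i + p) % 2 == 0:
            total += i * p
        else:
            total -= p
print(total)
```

3

i=0,p=2: even sum, total = 0+0 = 0
i=0,p=3: odd sum, total = 0-3 = -3
i=0,p=4: even sum, total = (-3)+0 = -3
i=1,p=2: odd sum, total = (-3)-2 = -5
i=1,p=3: even sum, total = (-5)+3 = -2
i=1,p=4: odd sum, total = (-2)-4 = -6
i=2,p=2: even sum, total = (-6)+4 = -2
i=2,p=3: odd sum, total = (-2)-3 = -5
i=2,p=4: even sum, total = (-5)+8 = 3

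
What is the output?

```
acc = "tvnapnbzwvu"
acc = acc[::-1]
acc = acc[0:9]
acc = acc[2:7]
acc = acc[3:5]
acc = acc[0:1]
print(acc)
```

n

reverse → 'uvwzbnpanvt'
slice [0:9] → 'uvwzbnpan'
slice [2:7] → 'wzbnp'
slice [3:5] → 'np'
slice [0:1] → 'n'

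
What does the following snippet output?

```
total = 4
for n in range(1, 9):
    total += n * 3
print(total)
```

n=1: total = 4+1*3 = 7
n=2: total = 7+2*3 = 13
n=3: total = 13+3*3 = 22
n=4: total = 22+4*3 = 34
n=5: total = 34+5*3 = 49
n=6: total = 49+6*3 = 67
n=7: total = 67+7*3 = 88
n=8: total = 88+8*3 = 112

112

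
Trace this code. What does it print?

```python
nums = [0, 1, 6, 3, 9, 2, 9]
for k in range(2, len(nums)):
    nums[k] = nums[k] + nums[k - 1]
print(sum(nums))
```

88

k=2: nums[2] = 6+1 = 7 → [0, 1, 7, 3, 9, 2, 9]
k=3: nums[3] = 3+7 = 10 → [0, 1, 7, 10, 9, 2, 9]
k=4: nums[4] = 9+10 = 19 → [0, 1, 7, 10, 19, 2, 9]
k=5: nums[5] = 2+19 = 21 → [0, 1, 7, 10, 19, 21, 9]
k=6: nums[6] = 9+21 = 30 → [0, 1, 7, 10, 19, 21, 30]
sum = 88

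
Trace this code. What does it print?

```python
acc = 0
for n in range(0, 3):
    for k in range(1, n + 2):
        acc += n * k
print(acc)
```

n=0,k=1: acc = 0+0 = 0
n=1,k=1: acc = 0+1 = 1
n=1,k=2: acc = 1+2 = 3
n=2,k=1: acc = 3+2 = 5
n=2,k=2: acc = 5+4 = 9
n=2,k=3: acc = 9+6 = 15

15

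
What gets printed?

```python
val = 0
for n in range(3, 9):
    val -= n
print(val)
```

-33

n=3: val = 0-3 = -3
n=4: val = (-3)-4 = -7
n=5: val = (-7)-5 = -12
n=6: val = (-12)-6 = -18
n=7: val = (-18)-7 = -25
n=8: val = (-25)-8 = -33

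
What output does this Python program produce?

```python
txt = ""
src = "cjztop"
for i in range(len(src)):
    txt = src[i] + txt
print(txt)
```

potzjc

i=0: prepend 'c' → 'c'
i=1: prepend 'j' → 'jc'
i=2: prepend 'z' → 'zjc'
i=3: prepend 't' → 'tzjc'
i=4: prepend 'o' → 'otzjc'
i=5: prepend 'p' → 'potzjc'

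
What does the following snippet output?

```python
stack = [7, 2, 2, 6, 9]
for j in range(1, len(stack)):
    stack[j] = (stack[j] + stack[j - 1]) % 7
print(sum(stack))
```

j=1: stack[1] = (2+7)%7 = 2 → [7, 2, 2, 6, 9]
j=2: stack[2] = (2+2)%7 = 4 → [7, 2, 4, 6, 9]
j=3: stack[3] = (6+4)%7 = 3 → [7, 2, 4, 3, 9]
j=4: stack[4] = (9+3)%7 = 5 → [7, 2, 4, 3, 5]
sum = 21

21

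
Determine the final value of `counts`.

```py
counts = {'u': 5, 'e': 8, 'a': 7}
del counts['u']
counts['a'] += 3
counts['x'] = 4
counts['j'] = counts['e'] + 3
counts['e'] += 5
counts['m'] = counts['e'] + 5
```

{'e': 13, 'a': 10, 'x': 4, 'j': 11, 'm': 18}

del 'u' → {'e': 8, 'a': 7}
counts['a'] = 7+3 = 10 → {'e': 8, 'a': 10}
counts['x'] = 4 → {'e': 8, 'a': 10, 'x': 4}
counts['j'] = counts['e']+3 = 11 → {'e': 8, 'a': 10, 'x': 4, 'j': 11}
counts['e'] = 8+5 = 13 → {'e': 13, 'a': 10, 'x': 4, 'j': 11}
counts['m'] = counts['e']+5 = 18 → {'e': 13, 'a': 10, 'x': 4, 'j': 11, 'm': 18}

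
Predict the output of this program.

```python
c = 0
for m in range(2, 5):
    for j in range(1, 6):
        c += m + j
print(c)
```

90

m=2,j=1: c = 0+3 = 3
m=2,j=2: c = 3+4 = 7
m=2,j=3: c = 7+5 = 12
m=2,j=4: c = 12+6 = 18
m=2,j=5: c = 18+7 = 25
m=3,j=1: c = 25+4 = 29
m=3,j=2: c = 29+5 = 34
m=3,j=3: c = 34+6 = 40
m=3,j=4: c = 40+7 = 47
m=3,j=5: c = 47+8 = 55
m=4,j=1: c = 55+5 = 60
m=4,j=2: c = 60+6 = 66
m=4,j=3: c = 66+7 = 73
m=4,j=4: c = 73+8 = 81
m=4,j=5: c = 81+9 = 90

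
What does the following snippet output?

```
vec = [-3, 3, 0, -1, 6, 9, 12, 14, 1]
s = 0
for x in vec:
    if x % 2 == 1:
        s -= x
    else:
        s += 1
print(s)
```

x=-3: odd, s = 0-(-3) = 3
x=3: odd, s = 3-3 = 0
x=0: not odd, s = 0+1 = 1
x=-1: odd, s = 1-(-1) = 2
x=6: not odd, s = 2+1 = 3
x=9: odd, s = 3-9 = -6
x=12: not odd, s = (-6)+1 = -5
x=14: not odd, s = (-5)+1 = -4
x=1: odd, s = (-4)-1 = -5

-5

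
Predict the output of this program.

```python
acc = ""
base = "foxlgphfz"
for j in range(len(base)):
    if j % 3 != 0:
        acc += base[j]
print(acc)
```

oxgpfz

j=0: skip
j=1: add 'o' → 'o'
j=2: add 'x' → 'ox'
j=3: skip
j=4: add 'g' → 'oxg'
j=5: add 'p' → 'oxgp'
j=6: skip
j=7: add 'f' → 'oxgpf'
j=8: add 'z' → 'oxgpfz'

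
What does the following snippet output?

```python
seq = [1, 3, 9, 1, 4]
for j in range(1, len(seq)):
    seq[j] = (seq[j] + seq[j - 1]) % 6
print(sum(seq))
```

j=1: seq[1] = (3+1)%6 = 4 → [1, 4, 9, 1, 4]
j=2: seq[2] = (9+4)%6 = 1 → [1, 4, 1, 1, 4]
j=3: seq[3] = (1+1)%6 = 2 → [1, 4, 1, 2, 4]
j=4: seq[4] = (4+2)%6 = 0 → [1, 4, 1, 2, 0]
sum = 8

8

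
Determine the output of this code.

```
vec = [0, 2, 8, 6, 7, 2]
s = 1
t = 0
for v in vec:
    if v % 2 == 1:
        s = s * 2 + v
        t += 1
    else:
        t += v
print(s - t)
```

-10

v=0: not odd; t=0
v=2: not odd; t=2
v=8: not odd; t=10
v=6: not odd; t=16
v=7: odd, s = 1*2+7 = 9; t=17
v=2: not odd; t=19
s-t = 9-19 = -10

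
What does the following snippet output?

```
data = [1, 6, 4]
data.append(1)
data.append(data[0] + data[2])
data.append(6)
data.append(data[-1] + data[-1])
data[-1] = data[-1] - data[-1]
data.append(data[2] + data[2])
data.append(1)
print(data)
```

[1, 6, 4, 1, 5, 6, 0, 8, 1]

append 1 → [1, 6, 4, 1]
append data[0]+data[2] = 1+4 = 5 → [1, 6, 4, 1, 5]
append 6 → [1, 6, 4, 1, 5, 6]
append data[-1]+data[-1] = 6+6 = 12 → [1, 6, 4, 1, 5, 6, 12]
data[-1] = data[-1]-data[-1] = 12-12 = 0 → [1, 6, 4, 1, 5, 6, 0]
append data[2]+data[2] = 4+4 = 8 → [1, 6, 4, 1, 5, 6, 0, 8]
append 1 → [1, 6, 4, 1, 5, 6, 0, 8, 1]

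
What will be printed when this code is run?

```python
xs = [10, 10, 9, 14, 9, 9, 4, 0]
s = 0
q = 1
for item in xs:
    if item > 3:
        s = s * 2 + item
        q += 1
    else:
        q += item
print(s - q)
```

item=10: >3, s = 0*2+10 = 10; q=2
item=10: >3, s = 10*2+10 = 30; q=3
item=9: >3, s = 30*2+9 = 69; q=4
item=14: >3, s = 69*2+14 = 152; q=5
item=9: >3, s = 152*2+9 = 313; q=6
item=9: >3, s = 313*2+9 = 635; q=7
item=4: >3, s = 635*2+4 = 1274; q=8
item=0: not >3; q=8
s-q = 1274-8 = 1266

1266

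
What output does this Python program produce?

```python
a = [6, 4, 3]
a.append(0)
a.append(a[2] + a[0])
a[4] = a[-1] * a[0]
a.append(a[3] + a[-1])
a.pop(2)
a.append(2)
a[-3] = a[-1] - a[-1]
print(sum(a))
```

append 0 → [6, 4, 3, 0]
append a[2]+a[0] = 3+6 = 9 → [6, 4, 3, 0, 9]
a[4] = a[-1]*a[0] = 9*6 = 54 → [6, 4, 3, 0, 54]
append a[3]+a[-1] = 0+54 = 54 → [6, 4, 3, 0, 54, 54]
pop(2) removes 3 → [6, 4, 0, 54, 54]
append 2 → [6, 4, 0, 54, 54, 2]
a[-3] = a[-1]-a[-1] = 2-2 = 0 → [6, 4, 0, 0, 54, 2]
sum = 66

66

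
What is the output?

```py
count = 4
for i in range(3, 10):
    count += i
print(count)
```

i=3: count = 4+3 = 7
i=4: count = 7+4 = 11
i=5: count = 11+5 = 16
i=6: count = 16+6 = 22
i=7: count = 22+7 = 29
i=8: count = 29+8 = 37
i=9: count = 37+9 = 46

46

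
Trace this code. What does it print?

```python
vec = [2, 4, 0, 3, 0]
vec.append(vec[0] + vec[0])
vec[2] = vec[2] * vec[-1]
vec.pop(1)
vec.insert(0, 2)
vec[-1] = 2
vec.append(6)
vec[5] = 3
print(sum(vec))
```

16

append vec[0]+vec[0] = 2+2 = 4 → [2, 4, 0, 3, 0, 4]
vec[2] = vec[2]*vec[-1] = 0*4 = 0 → [2, 4, 0, 3, 0, 4]
pop(1) removes 4 → [2, 0, 3, 0, 4]
insert 2 at 0 → [2, 2, 0, 3, 0, 4]
vec[-1] = 2 → [2, 2, 0, 3, 0, 2]
append 6 → [2, 2, 0, 3, 0, 2, 6]
vec[5] = 3 → [2, 2, 0, 3, 0, 3, 6]
sum = 16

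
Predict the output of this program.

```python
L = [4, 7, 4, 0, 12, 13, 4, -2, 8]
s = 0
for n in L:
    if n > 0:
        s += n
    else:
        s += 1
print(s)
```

54

n=4: >0, s = 0+4 = 4
n=7: >0, s = 4+7 = 11
n=4: >0, s = 11+4 = 15
n=0: not >0, s = 15+1 = 16
n=12: >0, s = 16+12 = 28
n=13: >0, s = 28+13 = 41
n=4: >0, s = 41+4 = 45
n=-2: not >0, s = 45+1 = 46
n=8: >0, s = 46+8 = 54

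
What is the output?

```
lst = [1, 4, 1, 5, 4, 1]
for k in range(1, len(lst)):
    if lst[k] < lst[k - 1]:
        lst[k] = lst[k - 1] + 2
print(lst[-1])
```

k=1: 4>=1, unchanged → [1, 4, 1, 5, 4, 1]
k=2: 1<4, lst[2] = 4+2 = 6 → [1, 4, 6, 5, 4, 1]
k=3: 5<6, lst[3] = 6+2 = 8 → [1, 4, 6, 8, 4, 1]
k=4: 4<8, lst[4] = 8+2 = 10 → [1, 4, 6, 8, 10, 1]
k=5: 1<10, lst[5] = 10+2 = 12 → [1, 4, 6, 8, 10, 12]

12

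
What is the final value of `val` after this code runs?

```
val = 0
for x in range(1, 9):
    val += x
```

x=1: val = 0+1 = 1
x=2: val = 1+2 = 3
x=3: val = 3+3 = 6
x=4: val = 6+4 = 10
x=5: val = 10+5 = 15
x=6: val = 15+6 = 21
x=7: val = 21+7 = 28
x=8: val = 28+8 = 36

36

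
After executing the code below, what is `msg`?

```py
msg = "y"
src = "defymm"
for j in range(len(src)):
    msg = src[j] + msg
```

j=0: prepend 'd' → 'dy'
j=1: prepend 'e' → 'edy'
j=2: prepend 'f' → 'fedy'
j=3: prepend 'y' → 'yfedy'
j=4: prepend 'm' → 'myfedy'
j=5: prepend 'm' → 'mmyfedy'

'mmyfedy'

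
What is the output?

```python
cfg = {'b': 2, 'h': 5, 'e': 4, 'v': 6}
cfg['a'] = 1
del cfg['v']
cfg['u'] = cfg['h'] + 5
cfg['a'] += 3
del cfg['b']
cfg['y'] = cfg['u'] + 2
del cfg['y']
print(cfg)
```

cfg['a'] = 1 → {'b': 2, 'h': 5, 'e': 4, 'v': 6, 'a': 1}
del 'v' → {'b': 2, 'h': 5, 'e': 4, 'a': 1}
cfg['u'] = cfg['h']+5 = 10 → {'b': 2, 'h': 5, 'e': 4, 'a': 1, 'u': 10}
cfg['a'] = 1+3 = 4 → {'b': 2, 'h': 5, 'e': 4, 'a': 4, 'u': 10}
del 'b' → {'h': 5, 'e': 4, 'a': 4, 'u': 10}
cfg['y'] = cfg['u']+2 = 12 → {'h': 5, 'e': 4, 'a': 4, 'u': 10, 'y': 12}
del 'y' → {'h': 5, 'e': 4, 'a': 4, 'u': 10}

{'h': 5, 'e': 4, 'a': 4, 'u': 10}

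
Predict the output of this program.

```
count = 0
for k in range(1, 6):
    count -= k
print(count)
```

-15

k=1: count = 0-1 = -1
k=2: count = (-1)-2 = -3
k=3: count = (-3)-3 = -6
k=4: count = (-6)-4 = -10
k=5: count = (-10)-5 = -15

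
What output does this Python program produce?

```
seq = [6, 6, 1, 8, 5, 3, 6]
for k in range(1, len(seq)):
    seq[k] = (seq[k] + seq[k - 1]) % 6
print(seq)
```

k=1: seq[1] = (6+6)%6 = 0 → [6, 0, 1, 8, 5, 3, 6]
k=2: seq[2] = (1+0)%6 = 1 → [6, 0, 1, 8, 5, 3, 6]
k=3: seq[3] = (8+1)%6 = 3 → [6, 0, 1, 3, 5, 3, 6]
k=4: seq[4] = (5+3)%6 = 2 → [6, 0, 1, 3, 2, 3, 6]
k=5: seq[5] = (3+2)%6 = 5 → [6, 0, 1, 3, 2, 5, 6]
k=6: seq[6] = (6+5)%6 = 5 → [6, 0, 1, 3, 2, 5, 5]

[6, 0, 1, 3, 2, 5, 5]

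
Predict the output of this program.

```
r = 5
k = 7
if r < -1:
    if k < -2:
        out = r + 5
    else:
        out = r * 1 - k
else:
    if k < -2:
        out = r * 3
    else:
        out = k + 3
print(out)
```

r=5, k=7
r < -1 is False; k < -2 is False
→ out = k + 3 = 10

10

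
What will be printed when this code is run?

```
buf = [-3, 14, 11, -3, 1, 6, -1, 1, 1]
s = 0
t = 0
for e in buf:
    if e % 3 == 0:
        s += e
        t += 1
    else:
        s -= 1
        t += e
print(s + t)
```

24

e=-3: %3==0, s = 0+(-3) = -3; t=1
e=14: not %3==0, s = (-3)-1 = -4; t=15
e=11: not %3==0, s = (-4)-1 = -5; t=26
e=-3: %3==0, s = (-5)+(-3) = -8; t=27
e=1: not %3==0, s = (-8)-1 = -9; t=28
e=6: %3==0, s = (-9)+6 = -3; t=29
e=-1: not %3==0, s = (-3)-1 = -4; t=28
e=1: not %3==0, s = (-4)-1 = -5; t=29
e=1: not %3==0, s = (-5)-1 = -6; t=30
s+t = (-6)+30 = 24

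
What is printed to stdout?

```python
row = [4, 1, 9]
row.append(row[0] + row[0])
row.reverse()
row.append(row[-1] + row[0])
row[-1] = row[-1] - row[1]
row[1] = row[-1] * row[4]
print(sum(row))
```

25

append row[0]+row[0] = 4+4 = 8 → [4, 1, 9, 8]
reverse → [8, 9, 1, 4]
append row[-1]+row[0] = 4+8 = 12 → [8, 9, 1, 4, 12]
row[-1] = row[-1]-row[1] = 12-9 = 3 → [8, 9, 1, 4, 3]
row[1] = row[-1]*row[4] = 3*3 = 9 → [8, 9, 1, 4, 3]
sum = 25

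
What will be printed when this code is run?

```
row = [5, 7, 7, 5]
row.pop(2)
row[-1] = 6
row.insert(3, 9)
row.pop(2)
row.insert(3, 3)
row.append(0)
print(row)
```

pop(2) removes 7 → [5, 7, 5]
row[-1] = 6 → [5, 7, 6]
insert 9 at 3 → [5, 7, 6, 9]
pop(2) removes 6 → [5, 7, 9]
insert 3 at 3 → [5, 7, 9, 3]
append 0 → [5, 7, 9, 3, 0]

[5, 7, 9, 3, 0]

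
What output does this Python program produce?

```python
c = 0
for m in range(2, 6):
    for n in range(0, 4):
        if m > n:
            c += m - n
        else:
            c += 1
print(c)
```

36

m=2,n=0: 2>0, c = 0+2 = 2
m=2,n=1: 2>1, c = 2+1 = 3
m=2,n=2: not 2>2, c = 3+1 = 4
m=2,n=3: not 2>3, c = 4+1 = 5
m=3,n=0: 3>0, c = 5+3 = 8
m=3,n=1: 3>1, c = 8+2 = 10
m=3,n=2: 3>2, c = 10+1 = 11
m=3,n=3: not 3>3, c = 11+1 = 12
m=4,n=0: 4>0, c = 12+4 = 16
m=4,n=1: 4>1, c = 16+3 = 19
m=4,n=2: 4>2, c = 19+2 = 21
m=4,n=3: 4>3, c = 21+1 = 22
m=5,n=0: 5>0, c = 22+5 = 27
m=5,n=1: 5>1, c = 27+4 = 31
m=5,n=2: 5>2, c = 31+3 = 34
m=5,n=3: 5>3, c = 34+2 = 36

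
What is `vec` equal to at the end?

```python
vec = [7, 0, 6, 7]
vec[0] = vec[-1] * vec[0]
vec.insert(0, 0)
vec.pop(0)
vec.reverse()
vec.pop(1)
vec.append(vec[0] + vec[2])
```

vec[0] = vec[-1]*vec[0] = 7*7 = 49 → [49, 0, 6, 7]
insert 0 at 0 → [0, 49, 0, 6, 7]
pop(0) removes 0 → [49, 0, 6, 7]
reverse → [7, 6, 0, 49]
pop(1) removes 6 → [7, 0, 49]
append vec[0]+vec[2] = 7+49 = 56 → [7, 0, 49, 56]

[7, 0, 49, 56]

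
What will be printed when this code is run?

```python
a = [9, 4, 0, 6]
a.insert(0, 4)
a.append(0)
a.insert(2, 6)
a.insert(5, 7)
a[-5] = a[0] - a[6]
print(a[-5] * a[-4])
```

0

insert 4 at 0 → [4, 9, 4, 0, 6]
append 0 → [4, 9, 4, 0, 6, 0]
insert 6 at 2 → [4, 9, 6, 4, 0, 6, 0]
insert 7 at 5 → [4, 9, 6, 4, 0, 7, 6, 0]
a[-5] = a[0]-a[6] = 4-6 = -2 → [4, 9, 6, -2, 0, 7, 6, 0]
a[-5]*a[-4] = (-2)*0 = 0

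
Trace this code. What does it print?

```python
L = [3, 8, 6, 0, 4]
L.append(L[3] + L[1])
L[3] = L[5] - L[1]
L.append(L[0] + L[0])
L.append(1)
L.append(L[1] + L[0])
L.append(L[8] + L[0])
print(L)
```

append L[3]+L[1] = 0+8 = 8 → [3, 8, 6, 0, 4, 8]
L[3] = L[5]-L[1] = 8-8 = 0 → [3, 8, 6, 0, 4, 8]
append L[0]+L[0] = 3+3 = 6 → [3, 8, 6, 0, 4, 8, 6]
append 1 → [3, 8, 6, 0, 4, 8, 6, 1]
append L[1]+L[0] = 8+3 = 11 → [3, 8, 6, 0, 4, 8, 6, 1, 11]
append L[8]+L[0] = 11+3 = 14 → [3, 8, 6, 0, 4, 8, 6, 1, 11, 14]

[3, 8, 6, 0, 4, 8, 6, 1, 11, 14]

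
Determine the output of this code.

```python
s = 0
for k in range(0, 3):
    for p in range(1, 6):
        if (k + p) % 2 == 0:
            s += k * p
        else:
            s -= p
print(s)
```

-3

k=0,p=1: odd sum, s = 0-1 = -1
k=0,p=2: even sum, s = (-1)+0 = -1
k=0,p=3: odd sum, s = (-1)-3 = -4
k=0,p=4: even sum, s = (-4)+0 = -4
k=0,p=5: odd sum, s = (-4)-5 = -9
k=1,p=1: even sum, s = (-9)+1 = -8
k=1,p=2: odd sum, s = (-8)-2 = -10
k=1,p=3: even sum, s = (-10)+3 = -7
k=1,p=4: odd sum, s = (-7)-4 = -11
k=1,p=5: even sum, s = (-11)+5 = -6
k=2,p=1: odd sum, s = (-6)-1 = -7
k=2,p=2: even sum, s = (-7)+4 = -3
k=2,p=3: odd sum, s = (-3)-3 = -6
k=2,p=4: even sum, s = (-6)+8 = 2
k=2,p=5: odd sum, s = 2-5 = -3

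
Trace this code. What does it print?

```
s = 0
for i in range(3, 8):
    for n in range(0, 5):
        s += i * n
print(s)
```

i=3,n=0: s = 0+0 = 0
i=3,n=1: s = 0+3 = 3
i=3,n=2: s = 3+6 = 9
i=3,n=3: s = 9+9 = 18
i=3,n=4: s = 18+12 = 30
i=4,n=0: s = 30+0 = 30
i=4,n=1: s = 30+4 = 34
i=4,n=2: s = 34+8 = 42
i=4,n=3: s = 42+12 = 54
i=4,n=4: s = 54+16 = 70
i=5,n=0: s = 70+0 = 70
i=5,n=1: s = 70+5 = 75
i=5,n=2: s = 75+10 = 85
i=5,n=3: s = 85+15 = 100
i=5,n=4: s = 100+20 = 120
i=6,n=0: s = 120+0 = 120
i=6,n=1: s = 120+6 = 126
i=6,n=2: s = 126+12 = 138
i=6,n=3: s = 138+18 = 156
i=6,n=4: s = 156+24 = 180
i=7,n=0: s = 180+0 = 180
i=7,n=1: s = 180+7 = 187
i=7,n=2: s = 187+14 = 201
i=7,n=3: s = 201+21 = 222
i=7,n=4: s = 222+28 = 250

250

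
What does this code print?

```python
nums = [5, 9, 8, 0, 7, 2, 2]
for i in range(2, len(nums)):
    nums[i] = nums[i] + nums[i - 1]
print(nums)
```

i=2: nums[2] = 8+9 = 17 → [5, 9, 17, 0, 7, 2, 2]
i=3: nums[3] = 0+17 = 17 → [5, 9, 17, 17, 7, 2, 2]
i=4: nums[4] = 7+17 = 24 → [5, 9, 17, 17, 24, 2, 2]
i=5: nums[5] = 2+24 = 26 → [5, 9, 17, 17, 24, 26, 2]
i=6: nums[6] = 2+26 = 28 → [5, 9, 17, 17, 24, 26, 28]

[5, 9, 17, 17, 24, 26, 28]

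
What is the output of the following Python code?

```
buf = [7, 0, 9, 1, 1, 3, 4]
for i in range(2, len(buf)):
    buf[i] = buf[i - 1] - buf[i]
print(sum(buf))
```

i=2: buf[2] = 0-9 = -9 → [7, 0, -9, 1, 1, 3, 4]
i=3: buf[3] = (-9)-1 = -10 → [7, 0, -9, -10, 1, 3, 4]
i=4: buf[4] = (-10)-1 = -11 → [7, 0, -9, -10, -11, 3, 4]
i=5: buf[5] = (-11)-3 = -14 → [7, 0, -9, -10, -11, -14, 4]
i=6: buf[6] = (-14)-4 = -18 → [7, 0, -9, -10, -11, -14, -18]
sum = -55

-55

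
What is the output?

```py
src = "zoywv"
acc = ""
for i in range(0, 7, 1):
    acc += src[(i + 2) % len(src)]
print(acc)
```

ywvzoyw

i=0: add src[2]='y' → 'y'
i=1: add src[3]='w' → 'yw'
i=2: add src[4]='v' → 'ywv'
i=3: add src[0]='z' → 'ywvz'
i=4: add src[1]='o' → 'ywvzo'
i=5: add src[2]='y' → 'ywvzoy'
i=6: add src[3]='w' → 'ywvzoyw'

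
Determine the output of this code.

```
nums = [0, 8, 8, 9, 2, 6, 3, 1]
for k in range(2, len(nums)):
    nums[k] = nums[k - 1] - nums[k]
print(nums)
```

[0, 8, 0, -9, -11, -17, -20, -21]

k=2: nums[2] = 8-8 = 0 → [0, 8, 0, 9, 2, 6, 3, 1]
k=3: nums[3] = 0-9 = -9 → [0, 8, 0, -9, 2, 6, 3, 1]
k=4: nums[4] = (-9)-2 = -11 → [0, 8, 0, -9, -11, 6, 3, 1]
k=5: nums[5] = (-11)-6 = -17 → [0, 8, 0, -9, -11, -17, 3, 1]
k=6: nums[6] = (-17)-3 = -20 → [0, 8, 0, -9, -11, -17, -20, 1]
k=7: nums[7] = (-20)-1 = -21 → [0, 8, 0, -9, -11, -17, -20, -21]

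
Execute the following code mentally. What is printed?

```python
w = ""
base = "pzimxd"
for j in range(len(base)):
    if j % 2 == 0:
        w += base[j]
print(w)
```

pix

j=0: add 'p' → 'p'
j=1: skip
j=2: add 'i' → 'pi'
j=3: skip
j=4: add 'x' → 'pix'
j=5: skip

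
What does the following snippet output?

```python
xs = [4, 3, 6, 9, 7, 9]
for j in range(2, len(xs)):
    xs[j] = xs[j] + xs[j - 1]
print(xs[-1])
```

34

j=2: xs[2] = 6+3 = 9 → [4, 3, 9, 9, 7, 9]
j=3: xs[3] = 9+9 = 18 → [4, 3, 9, 18, 7, 9]
j=4: xs[4] = 7+18 = 25 → [4, 3, 9, 18, 25, 9]
j=5: xs[5] = 9+25 = 34 → [4, 3, 9, 18, 25, 34]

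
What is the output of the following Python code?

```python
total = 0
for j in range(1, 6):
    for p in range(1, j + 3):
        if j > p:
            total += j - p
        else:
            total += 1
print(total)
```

j=1,p=1: not 1>1, total = 0+1 = 1
j=1,p=2: not 1>2, total = 1+1 = 2
j=1,p=3: not 1>3, total = 2+1 = 3
j=2,p=1: 2>1, total = 3+1 = 4
j=2,p=2: not 2>2, total = 4+1 = 5
j=2,p=3: not 2>3, total = 5+1 = 6
j=2,p=4: not 2>4, total = 6+1 = 7
j=3,p=1: 3>1, total = 7+2 = 9
j=3,p=2: 3>2, total = 9+1 = 10
j=3,p=3: not 3>3, total = 10+1 = 11
j=3,p=4: not 3>4, total = 11+1 = 12
j=3,p=5: not 3>5, total = 12+1 = 13
j=4,p=1: 4>1, total = 13+3 = 16
j=4,p=2: 4>2, total = 16+2 = 18
j=4,p=3: 4>3, total = 18+1 = 19
j=4,p=4: not 4>4, total = 19+1 = 20
j=4,p=5: not 4>5, total = 20+1 = 21
j=4,p=6: not 4>6, total = 21+1 = 22
j=5,p=1: 5>1, total = 22+4 = 26
j=5,p=2: 5>2, total = 26+3 = 29
j=5,p=3: 5>3, total = 29+2 = 31
j=5,p=4: 5>4, total = 31+1 = 32
j=5,p=5: not 5>5, total = 32+1 = 33
j=5,p=6: not 5>6, total = 33+1 = 34
j=5,p=7: not 5>7, total = 34+1 = 35

35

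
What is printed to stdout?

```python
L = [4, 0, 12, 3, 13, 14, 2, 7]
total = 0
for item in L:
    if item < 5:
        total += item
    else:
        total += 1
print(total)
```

item=4: <5, total = 0+4 = 4
item=0: <5, total = 4+0 = 4
item=12: not <5, total = 4+1 = 5
item=3: <5, total = 5+3 = 8
item=13: not <5, total = 8+1 = 9
item=14: not <5, total = 9+1 = 10
item=2: <5, total = 10+2 = 12
item=7: not <5, total = 12+1 = 13

13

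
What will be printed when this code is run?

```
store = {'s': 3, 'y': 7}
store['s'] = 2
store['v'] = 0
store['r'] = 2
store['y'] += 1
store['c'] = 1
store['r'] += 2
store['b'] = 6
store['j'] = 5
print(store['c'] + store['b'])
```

store['s'] = 2 → {'s': 2, 'y': 7}
store['v'] = 0 → {'s': 2, 'y': 7, 'v': 0}
store['r'] = 2 → {'s': 2, 'y': 7, 'v': 0, 'r': 2}
store['y'] = 7+1 = 8 → {'s': 2, 'y': 8, 'v': 0, 'r': 2}
store['c'] = 1 → {'s': 2, 'y': 8, 'v': 0, 'r': 2, 'c': 1}
store['r'] = 2+2 = 4 → {'s': 2, 'y': 8, 'v': 0, 'r': 4, 'c': 1}
store['b'] = 6 → {'s': 2, 'y': 8, 'v': 0, 'r': 4, 'c': 1, 'b': 6}
store['j'] = 5 → {'s': 2, 'y': 8, 'v': 0, 'r': 4, 'c': 1, 'b': 6, 'j': 5}
store['c']+store['b'] = 1+6 = 7

7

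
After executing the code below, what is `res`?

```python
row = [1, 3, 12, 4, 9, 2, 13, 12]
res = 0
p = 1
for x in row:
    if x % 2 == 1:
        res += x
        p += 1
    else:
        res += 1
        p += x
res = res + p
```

x=1: odd, res = 0+1 = 1; p=2
x=3: odd, res = 1+3 = 4; p=3
x=12: not odd, res = 4+1 = 5; p=15
x=4: not odd, res = 5+1 = 6; p=19
x=9: odd, res = 6+9 = 15; p=20
x=2: not odd, res = 15+1 = 16; p=22
x=13: odd, res = 16+13 = 29; p=23
x=12: not odd, res = 29+1 = 30; p=35
res+p = 30+35 = 65

65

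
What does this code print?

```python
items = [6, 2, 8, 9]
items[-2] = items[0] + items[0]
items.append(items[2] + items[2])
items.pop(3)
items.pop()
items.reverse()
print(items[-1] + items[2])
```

items[-2] = items[0]+items[0] = 6+6 = 12 → [6, 2, 12, 9]
append items[2]+items[2] = 12+12 = 24 → [6, 2, 12, 9, 24]
pop(3) removes 9 → [6, 2, 12, 24]
pop() removes 24 → [6, 2, 12]
reverse → [12, 2, 6]
items[-1]+items[2] = 6+6 = 12

12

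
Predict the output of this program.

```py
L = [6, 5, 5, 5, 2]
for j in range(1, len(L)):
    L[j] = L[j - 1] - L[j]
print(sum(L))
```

j=1: L[1] = 6-5 = 1 → [6, 1, 5, 5, 2]
j=2: L[2] = 1-5 = -4 → [6, 1, -4, 5, 2]
j=3: L[3] = (-4)-5 = -9 → [6, 1, -4, -9, 2]
j=4: L[4] = (-9)-2 = -11 → [6, 1, -4, -9, -11]
sum = -17

-17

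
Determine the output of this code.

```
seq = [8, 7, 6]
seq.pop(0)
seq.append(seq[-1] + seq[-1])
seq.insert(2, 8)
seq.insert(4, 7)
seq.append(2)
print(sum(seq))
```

42

pop(0) removes 8 → [7, 6]
append seq[-1]+seq[-1] = 6+6 = 12 → [7, 6, 12]
insert 8 at 2 → [7, 6, 8, 12]
insert 7 at 4 → [7, 6, 8, 12, 7]
append 2 → [7, 6, 8, 12, 7, 2]
sum = 42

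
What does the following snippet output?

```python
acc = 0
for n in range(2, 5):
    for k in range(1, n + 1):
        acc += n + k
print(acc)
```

48

n=2,k=1: acc = 0+3 = 3
n=2,k=2: acc = 3+4 = 7
n=3,k=1: acc = 7+4 = 11
n=3,k=2: acc = 11+5 = 16
n=3,k=3: acc = 16+6 = 22
n=4,k=1: acc = 22+5 = 27
n=4,k=2: acc = 27+6 = 33
n=4,k=3: acc = 33+7 = 40
n=4,k=4: acc = 40+8 = 48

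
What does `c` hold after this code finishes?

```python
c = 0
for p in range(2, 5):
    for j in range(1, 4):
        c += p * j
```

54

p=2,j=1: c = 0+2 = 2
p=2,j=2: c = 2+4 = 6
p=2,j=3: c = 6+6 = 12
p=3,j=1: c = 12+3 = 15
p=3,j=2: c = 15+6 = 21
p=3,j=3: c = 21+9 = 30
p=4,j=1: c = 30+4 = 34
p=4,j=2: c = 34+8 = 42
p=4,j=3: c = 42+12 = 54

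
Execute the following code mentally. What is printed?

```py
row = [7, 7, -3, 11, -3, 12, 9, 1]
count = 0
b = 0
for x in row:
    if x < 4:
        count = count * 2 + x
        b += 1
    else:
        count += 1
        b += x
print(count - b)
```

-42

x=7: not <4, count = 0+1 = 1; b=7
x=7: not <4, count = 1+1 = 2; b=14
x=-3: <4, count = 2*2+(-3) = 1; b=15
x=11: not <4, count = 1+1 = 2; b=26
x=-3: <4, count = 2*2+(-3) = 1; b=27
x=12: not <4, count = 1+1 = 2; b=39
x=9: not <4, count = 2+1 = 3; b=48
x=1: <4, count = 3*2+1 = 7; b=49
count-b = 7-49 = -42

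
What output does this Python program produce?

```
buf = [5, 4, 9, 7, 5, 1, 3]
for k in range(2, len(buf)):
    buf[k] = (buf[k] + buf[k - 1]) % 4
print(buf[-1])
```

k=2: buf[2] = (9+4)%4 = 1 → [5, 4, 1, 7, 5, 1, 3]
k=3: buf[3] = (7+1)%4 = 0 → [5, 4, 1, 0, 5, 1, 3]
k=4: buf[4] = (5+0)%4 = 1 → [5, 4, 1, 0, 1, 1, 3]
k=5: buf[5] = (1+1)%4 = 2 → [5, 4, 1, 0, 1, 2, 3]
k=6: buf[6] = (3+2)%4 = 1 → [5, 4, 1, 0, 1, 2, 1]

1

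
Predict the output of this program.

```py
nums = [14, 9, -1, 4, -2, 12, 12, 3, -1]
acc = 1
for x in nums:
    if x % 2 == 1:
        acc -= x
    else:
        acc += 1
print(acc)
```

x=14: not odd, acc = 1+1 = 2
x=9: odd, acc = 2-9 = -7
x=-1: odd, acc = (-7)-(-1) = -6
x=4: not odd, acc = (-6)+1 = -5
x=-2: not odd, acc = (-5)+1 = -4
x=12: not odd, acc = (-4)+1 = -3
x=12: not odd, acc = (-3)+1 = -2
x=3: odd, acc = (-2)-3 = -5
x=-1: odd, acc = (-5)-(-1) = -4

-4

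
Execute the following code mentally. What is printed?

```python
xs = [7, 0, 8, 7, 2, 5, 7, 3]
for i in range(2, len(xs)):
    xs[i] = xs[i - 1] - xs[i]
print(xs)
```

[7, 0, -8, -15, -17, -22, -29, -32]

i=2: xs[2] = 0-8 = -8 → [7, 0, -8, 7, 2, 5, 7, 3]
i=3: xs[3] = (-8)-7 = -15 → [7, 0, -8, -15, 2, 5, 7, 3]
i=4: xs[4] = (-15)-2 = -17 → [7, 0, -8, -15, -17, 5, 7, 3]
i=5: xs[5] = (-17)-5 = -22 → [7, 0, -8, -15, -17, -22, 7, 3]
i=6: xs[6] = (-22)-7 = -29 → [7, 0, -8, -15, -17, -22, -29, 3]
i=7: xs[7] = (-29)-3 = -32 → [7, 0, -8, -15, -17, -22, -29, -32]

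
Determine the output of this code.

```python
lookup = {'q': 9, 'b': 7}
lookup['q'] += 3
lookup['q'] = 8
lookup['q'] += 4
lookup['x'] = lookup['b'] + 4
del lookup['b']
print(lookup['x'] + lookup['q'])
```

23

lookup['q'] = 9+3 = 12 → {'q': 12, 'b': 7}
lookup['q'] = 8 → {'q': 8, 'b': 7}
lookup['q'] = 8+4 = 12 → {'q': 12, 'b': 7}
lookup['x'] = lookup['b']+4 = 11 → {'q': 12, 'b': 7, 'x': 11}
del 'b' → {'q': 12, 'x': 11}
lookup['x']+lookup['q'] = 11+12 = 23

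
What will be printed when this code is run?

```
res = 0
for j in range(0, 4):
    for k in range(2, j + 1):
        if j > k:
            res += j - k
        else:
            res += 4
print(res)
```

j=2,k=2: not 2>2, res = 0+4 = 4
j=3,k=2: 3>2, res = 4+1 = 5
j=3,k=3: not 3>3, res = 5+4 = 9

9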